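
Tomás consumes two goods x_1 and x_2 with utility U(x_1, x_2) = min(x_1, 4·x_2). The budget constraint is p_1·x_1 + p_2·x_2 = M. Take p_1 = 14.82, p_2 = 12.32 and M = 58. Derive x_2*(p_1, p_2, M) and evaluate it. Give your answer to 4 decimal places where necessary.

x_2* = 0.8101

Here 4·14.82 + 12.32 = 71.6, giving x_2* = 0.8101.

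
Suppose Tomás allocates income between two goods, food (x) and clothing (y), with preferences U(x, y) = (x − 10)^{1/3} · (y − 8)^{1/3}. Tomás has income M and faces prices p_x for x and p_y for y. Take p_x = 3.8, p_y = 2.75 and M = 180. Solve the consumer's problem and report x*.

MRS = (y−8)/(x−10). Tangency with p_x/p_y gives y−8 = (p_x/p_y)·(x−10).
After buying the subsistence bundle (10, 8), a share 0.5 of the remaining income goes to x: x* = 10 + 0.5·(M − 10p_x − 8p_y)/p_x.
Discretionary income = 180 − 10·3.8 − 8·2.75 = 120; x* = 10 + 0.5·120/3.8 = 25.7895.

x* = 25.7895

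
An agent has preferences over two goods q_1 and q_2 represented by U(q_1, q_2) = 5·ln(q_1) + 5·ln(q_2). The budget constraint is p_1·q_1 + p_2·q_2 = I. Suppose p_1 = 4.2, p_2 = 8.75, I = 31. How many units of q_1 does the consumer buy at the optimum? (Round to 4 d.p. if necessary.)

q_1* = 3.6905

The MRS is q_2/q_1. Set MRS = p_1/p_2.
So 5·p_2·q_2 = 5·p_1·q_1; combined with the budget, a share 0.5 of income goes to q_1.
Demand: q_1*(p_1,p_2,I) = 0.5·I/p_1 and q_2* = 0.5·I/p_2.
At p_1=4.2, p_2=8.75, I=31: q_1* = 0.5·31/4.2 = 3.6905.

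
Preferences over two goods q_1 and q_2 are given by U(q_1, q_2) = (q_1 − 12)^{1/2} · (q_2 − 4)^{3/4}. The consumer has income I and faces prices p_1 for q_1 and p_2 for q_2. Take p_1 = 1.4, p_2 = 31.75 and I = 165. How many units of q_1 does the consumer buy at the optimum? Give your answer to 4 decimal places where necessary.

After buying the subsistence bundle (12, 4), a share 0.4 of the remaining income goes to q_1: q_1* = 12 + 0.4·(I − 12p_1 − 4p_2)/p_1.
Discretionary income = 165 − 12·1.4 − 4·31.75 = 21.2; q_1* = 12 + 0.4·21.2/1.4 = 18.0571.

q_1* = 18.0571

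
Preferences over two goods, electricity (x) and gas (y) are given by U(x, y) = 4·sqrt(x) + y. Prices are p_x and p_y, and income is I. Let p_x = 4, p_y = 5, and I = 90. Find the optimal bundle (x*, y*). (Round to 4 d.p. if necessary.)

MU_x = 2/√x, MU_y = 1. Tangency: 2/√x = p_x/p_y.
Thus x* = (2·p_y/p_x)² — independent of I — with the rest of income spent on y.
Plugging in: x* = (2·5/4)² = 6.25, y* = 13.

x* = 6.25, y* = 13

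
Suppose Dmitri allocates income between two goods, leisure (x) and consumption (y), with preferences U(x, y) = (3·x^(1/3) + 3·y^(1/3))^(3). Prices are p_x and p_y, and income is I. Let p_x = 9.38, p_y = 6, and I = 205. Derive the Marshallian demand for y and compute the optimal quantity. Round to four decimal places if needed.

MU_x ∝ 3·x^(-2/3), MU_y ∝ 3·y^(-2/3), so MRS = (y/x)^(2/3) = p_x/p_y.
Hence y/x = (p_x/p_y)^(1/(2/3)), i.e. raised to the 1.5 power.
With the ratio pinned down, the budget gives x* = I/(p_x + p_y·(y/x)) and y* = (y/x)·x*.
Numerically y/x = 1.954688, so x* = 205/(9.38 + 6·1.954688) = 9.7119 and y* = 1.954688·9.7119 = 18.9837.

y* = 18.9837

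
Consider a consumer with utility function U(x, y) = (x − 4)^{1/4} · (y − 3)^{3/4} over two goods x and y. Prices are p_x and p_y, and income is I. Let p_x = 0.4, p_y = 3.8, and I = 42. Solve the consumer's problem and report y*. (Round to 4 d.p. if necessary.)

This is Cobb-Douglas in (x−4, y−3): tangency gives 0.25·p_y·(y−3) = 0.75·p_x·(x−4).
Substituting into the budget: x* = 4 + 0.25·(I − 4·p_x − 3·p_y)/p_x, and y* = 3 + 0.75·(…)/p_y.
Discretionary income = 42 − 4·0.4 − 3·3.8 = 29; y* = 3 + 0.75·29/3.8 = 8.7237.

y* = 8.7237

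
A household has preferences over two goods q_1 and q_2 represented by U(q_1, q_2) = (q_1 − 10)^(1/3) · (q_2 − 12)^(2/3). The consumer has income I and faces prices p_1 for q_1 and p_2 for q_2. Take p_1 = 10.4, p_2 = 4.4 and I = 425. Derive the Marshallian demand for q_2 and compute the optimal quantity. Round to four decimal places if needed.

q_2* = 52.6364

MRS = (1/2)·(q_2−12)/(q_1−10). Tangency with p_1/p_2 gives q_2−12 = 2·(p_1/p_2)·(q_1−10).
After buying the subsistence bundle (10, 12), a share 1/3 of the remaining income goes to q_1: q_1* = 10 + 1/3·(I − 10p_1 − 12p_2)/p_1.
Discretionary income = 425 − 10·10.4 − 12·4.4 = 268.2; q_2* = 12 + 2/3·268.2/4.4 = 52.6364.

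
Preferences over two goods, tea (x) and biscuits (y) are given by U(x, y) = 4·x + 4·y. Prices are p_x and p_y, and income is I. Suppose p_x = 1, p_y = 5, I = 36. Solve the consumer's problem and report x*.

Perfect substitutes: compare marginal utility per dollar. 4/p_x vs 4/p_y → 4 vs 0.8.
x gives more utility per dollar, so spend all income on x: x* = I/p_x, y* = 0.
Numerically: x* = 36, y* = 0.

x* = 36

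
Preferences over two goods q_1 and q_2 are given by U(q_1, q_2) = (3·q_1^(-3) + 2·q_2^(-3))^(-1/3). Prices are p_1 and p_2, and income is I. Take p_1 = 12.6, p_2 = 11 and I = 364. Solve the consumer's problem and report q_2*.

Substitute q_2 = (q_2/q_1)·q_1 into the budget: q_1* = I/(p_1 + p_2·(q_2/q_1)).
Numerically q_2/q_1 = 0.934806, so q_1* = 364/(12.6 + 11·0.934806) = 15.9071 and q_2* = 0.934806·15.9071 = 14.8701.

q_2* = 14.8701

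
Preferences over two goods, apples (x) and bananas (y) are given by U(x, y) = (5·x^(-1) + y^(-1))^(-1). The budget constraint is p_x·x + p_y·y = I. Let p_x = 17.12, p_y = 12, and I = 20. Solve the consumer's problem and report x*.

From the CES first-order condition, 5·(y/x)^(2) = p_x/p_y.
Hence y/x = ((1/5)·p_x/p_y)^(1/(2)), i.e. raised to the 0.5 power.
Substitute y = (y/x)·x into the budget: x* = I/(p_x + p_y·(y/x)).
Numerically y/x = 0.534166, so x* = 20/(17.12 + 12·0.534166) = 0.85.

x* = 0.85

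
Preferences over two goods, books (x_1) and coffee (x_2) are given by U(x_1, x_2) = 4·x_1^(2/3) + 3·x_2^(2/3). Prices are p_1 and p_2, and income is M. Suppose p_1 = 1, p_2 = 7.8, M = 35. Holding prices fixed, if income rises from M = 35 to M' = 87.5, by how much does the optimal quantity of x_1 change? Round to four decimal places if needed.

From the CES first-order condition, (4/3)·(x_2/x_1)^(1/3) = p_1/p_2.
Solve for the ratio: x_2/x_1 = [(3/4)·p_1/p_2]^(3).
With the ratio pinned down, the budget gives x_1* = M/(p_1 + p_2·(x_2/x_1)) and x_2* = (x_2/x_1)·x_1*.
Numerically x_2/x_1 = 0.000889, so x_1* = 35/(1 + 7.8·0.000889) = 34.759.
At M' = 87.5: x_1* = 86.8974. Change: 86.8974 − 34.759 = 52.1385.

Δx_1* = 52.1385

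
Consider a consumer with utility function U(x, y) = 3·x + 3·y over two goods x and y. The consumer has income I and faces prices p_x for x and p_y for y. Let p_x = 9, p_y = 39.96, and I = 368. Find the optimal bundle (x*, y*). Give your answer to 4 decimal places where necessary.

x* = 40.8889, y* = 0

Linear utility — the consumer picks whichever good has higher MU/price: 3/9 = 0.3333 vs 3/39.96 = 0.0751.
x gives more utility per dollar, so spend all income on x: x* = I/p_x, y* = 0.
Numerically: x* = 40.8889, y* = 0.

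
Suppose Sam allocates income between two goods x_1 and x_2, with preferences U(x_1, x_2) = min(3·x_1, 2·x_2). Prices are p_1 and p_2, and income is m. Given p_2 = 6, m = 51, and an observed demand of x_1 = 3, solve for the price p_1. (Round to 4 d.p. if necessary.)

p_1 = 8

With perfect complements, no substitution: consume in ratio x_1:x_2 = 2:3.
Budget: p_1·x_1 + p_2·(3/2)·x_1 = m, so (2·p_1 + 3·p_2)·x_1 = 2·m.
Demand: x_1*(p_1,p_2,m) = 2·m/(2·p_1 + 3·p_2), x_2* = 3·m/(2·p_1 + 3·p_2).
Set x_1* = 3 in the demand function and solve for p_1: p_1 = 8.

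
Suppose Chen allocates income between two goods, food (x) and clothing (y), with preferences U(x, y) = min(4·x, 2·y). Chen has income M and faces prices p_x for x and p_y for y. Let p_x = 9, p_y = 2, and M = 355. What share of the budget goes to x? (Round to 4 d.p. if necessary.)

Demand: x*(p_x,p_y,M) = 2·M/(2·p_x + 4·p_y), y* = 4·M/(2·p_x + 4·p_y).
Here 2·9 + 4·2 = 26, giving x* = 27.3077 and y* = 54.6154.
Expenditure on x: 9·27.3077 = 245.7692; share = 0.6923.

share on x = 0.6923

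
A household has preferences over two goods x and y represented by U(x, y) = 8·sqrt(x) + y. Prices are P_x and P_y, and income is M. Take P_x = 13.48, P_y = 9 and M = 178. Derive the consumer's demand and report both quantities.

x* = 7.1322, y* = 9.0953

Set MRS = P_x/P_y: 4·x^(−1/2) = P_x/P_y.
Thus x* = (4·P_y/P_x)² — independent of M — with the rest of income spent on y.
Plugging in: x* = (4·9/13.48)² = 7.1322, y* = 9.0953.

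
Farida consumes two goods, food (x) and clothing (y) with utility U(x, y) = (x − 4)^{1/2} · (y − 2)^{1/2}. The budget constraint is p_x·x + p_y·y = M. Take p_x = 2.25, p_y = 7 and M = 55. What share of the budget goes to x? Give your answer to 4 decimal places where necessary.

share on x = 0.4545

MRS = (y−2)/(x−4). Tangency with p_x/p_y gives y−2 = (p_x/p_y)·(x−4).
After buying the subsistence bundle (4, 2), a share 0.5 of the remaining income goes to x: x* = 4 + 0.5·(M − 4p_x − 2p_y)/p_x.
Discretionary income = 55 − 4·2.25 − 2·7 = 32; x* = 4 + 0.5·32/2.25 = 11.1111; y* = 2 + 0.5·32/7 = 4.2857.
Expenditure on x: 2.25·11.1111 = 25; share = 0.4545.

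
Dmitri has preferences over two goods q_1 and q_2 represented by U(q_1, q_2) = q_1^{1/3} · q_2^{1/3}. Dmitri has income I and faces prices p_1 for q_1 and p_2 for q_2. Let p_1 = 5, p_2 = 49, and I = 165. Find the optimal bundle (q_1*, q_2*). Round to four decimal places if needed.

MU_q_1/MU_q_2 = (1/3·q_2)/(1/3·q_1); tangency sets this equal to p_1/p_2.
Rearranging, p_2·q_2 = p_1·q_1. Substituting into the budget gives p_1·q_1·(1 + 1) = I.
Demand: q_1*(p_1,p_2,I) = 0.5·I/p_1 and q_2* = 0.5·I/p_2.
At p_1=5, p_2=49, I=165: q_1* = 0.5·165/5 = 16.5, q_2* = 1.6837.

q_1* = 16.5, q_2* = 1.6837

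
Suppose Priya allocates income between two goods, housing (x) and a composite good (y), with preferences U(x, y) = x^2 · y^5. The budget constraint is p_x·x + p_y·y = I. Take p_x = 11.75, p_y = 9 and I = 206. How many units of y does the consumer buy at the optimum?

Tangency: MRS = (2/5)·y/x = p_x/p_y.
So 2·p_y·y = 5·p_x·x; combined with the budget, a share 2/7 of income goes to x.
Demand: x*(p_x,p_y,I) = 2/7·I/p_x and y* = 5/7·I/p_y.
At p_x=11.75, p_y=9, I=206: y* = 5/7·206/9 = 16.3492.

y* = 16.3492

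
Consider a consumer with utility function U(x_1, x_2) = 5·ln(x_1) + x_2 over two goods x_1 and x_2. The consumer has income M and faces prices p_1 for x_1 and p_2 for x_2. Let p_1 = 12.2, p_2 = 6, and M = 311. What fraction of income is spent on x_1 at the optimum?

share on x_1 = 0.0965

Set MRS = p_1/p_2: (5/x_1)/1 = p_1/p_2.
So x_1*(p_1,p_2) = 5·p_2/p_1, independent of income; and x_2* = (M − 5·p_2)/p_2.
At the given prices: x_1* = 5·6/12.2 = 2.459, and x_2* = 46.8333.
Expenditure on x_1: 12.2·2.459 = 30; share = 0.0965.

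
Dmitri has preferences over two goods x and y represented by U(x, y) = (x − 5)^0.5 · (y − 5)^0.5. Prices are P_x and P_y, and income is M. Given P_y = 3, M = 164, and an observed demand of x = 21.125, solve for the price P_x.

P_x = 4

Let x' = x−5, y' = y−5. MRS = y'/x' = P_x/P_y.
After buying the subsistence bundle (5, 5), a share 0.5 of the remaining income goes to x: x* = 5 + 0.5·(M − 5P_x − 5P_y)/P_x.
Set x* = 21.125 in the demand function and solve for P_x: P_x = 4.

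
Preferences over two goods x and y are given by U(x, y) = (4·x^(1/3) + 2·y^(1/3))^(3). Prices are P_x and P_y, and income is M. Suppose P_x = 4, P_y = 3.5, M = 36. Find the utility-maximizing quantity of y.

y* = 2.8213

From the CES first-order condition, 2·(y/x)^(2/3) = P_x/P_y.
Solve for the ratio: y/x = [(1/2)·P_x/P_y]^(1.5).
Substitute y = (y/x)·x into the budget: x* = M/(P_x + P_y·(y/x)).
Numerically y/x = 0.431959, so x* = 36/(4 + 3.5·0.431959) = 6.5314 and y* = 0.431959·6.5314 = 2.8213.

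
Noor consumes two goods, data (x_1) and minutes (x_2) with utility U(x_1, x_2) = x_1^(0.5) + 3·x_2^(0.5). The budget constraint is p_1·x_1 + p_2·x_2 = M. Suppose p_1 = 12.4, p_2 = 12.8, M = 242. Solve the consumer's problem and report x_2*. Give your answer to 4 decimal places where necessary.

x_2* = 16.9609

MU_x_1 ∝ x_1^(-0.5), MU_x_2 ∝ 3·x_2^(-0.5), so MRS = (1/3)·(x_2/x_1)^(0.5) = p_1/p_2.
Solve for the ratio: x_2/x_1 = [3·p_1/p_2]^(2).
Substitute x_2 = (x_2/x_1)·x_1 into the budget: x_1* = M/(p_1 + p_2·(x_2/x_1)).
Numerically x_2/x_1 = 8.446289, so x_1* = 242/(12.4 + 12.8·8.446289) = 2.0081 and x_2* = 8.446289·2.0081 = 16.9609.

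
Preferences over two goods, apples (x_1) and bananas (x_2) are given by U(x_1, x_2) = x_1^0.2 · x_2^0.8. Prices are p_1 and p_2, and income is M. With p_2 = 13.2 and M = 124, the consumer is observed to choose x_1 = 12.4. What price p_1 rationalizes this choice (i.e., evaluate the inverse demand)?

Tangency: MRS = (1/4)·x_2/x_1 = p_1/p_2.
So 0.2·p_2·x_2 = 0.8·p_1·x_1; combined with the budget, a share 0.2 of income goes to x_1.
Demand: x_1*(p_1,p_2,M) = 0.2·M/p_1 and x_2* = 0.8·M/p_2.
Set x_1* = 12.4 in the demand function and solve for p_1: p_1 = 2.

p_1 = 2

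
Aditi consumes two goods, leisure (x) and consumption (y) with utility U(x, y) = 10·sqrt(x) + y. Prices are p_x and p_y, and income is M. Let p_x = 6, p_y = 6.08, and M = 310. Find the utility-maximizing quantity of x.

Set MRS = p_x/p_y: 5·x^(−1/2) = p_x/p_y.
Thus x* = (5·p_y/p_x)² — independent of M — with the rest of income spent on y.
Plugging in: x* = (5·6.08/6)² = 25.6711.

x* = 25.6711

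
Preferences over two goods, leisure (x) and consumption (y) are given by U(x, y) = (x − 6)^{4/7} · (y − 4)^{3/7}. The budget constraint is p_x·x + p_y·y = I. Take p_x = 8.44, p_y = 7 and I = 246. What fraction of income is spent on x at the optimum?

share on x = 0.5946

This is Cobb-Douglas in (x−6, y−4): tangency gives 4/7·p_y·(y−4) = 3/7·p_x·(x−6).
After buying the subsistence bundle (6, 4), a share 4/7 of the remaining income goes to x: x* = 6 + 4/7·(I − 6p_x − 4p_y)/p_x.
Discretionary income = 246 − 6·8.44 − 4·7 = 167.36; x* = 6 + 4/7·167.36/8.44 = 17.3311; y* = 4 + 3/7·167.36/7 = 14.2465.
Expenditure on x: 8.44·17.3311 = 146.2743; share = 0.5946.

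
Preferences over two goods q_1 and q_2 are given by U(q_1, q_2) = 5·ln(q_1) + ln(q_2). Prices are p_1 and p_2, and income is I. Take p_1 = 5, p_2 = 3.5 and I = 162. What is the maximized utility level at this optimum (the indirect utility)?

Demand: q_1*(p_1,p_2,I) = 5/6·I/p_1 and q_2* = 1/6·I/p_2.
At p_1=5, p_2=3.5, I=162: q_1* = 5/6·162/5 = 27, q_2* = 7.7143.
Utility at the optimum: U(27, 7.7143) = 18.5223.

V = 18.5223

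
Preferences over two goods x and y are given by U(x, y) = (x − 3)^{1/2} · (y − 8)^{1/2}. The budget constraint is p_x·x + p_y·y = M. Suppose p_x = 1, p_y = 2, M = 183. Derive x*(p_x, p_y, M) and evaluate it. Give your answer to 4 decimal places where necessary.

x* = 85

MRS = (y−8)/(x−3). Tangency with p_x/p_y gives y−8 = (p_x/p_y)·(x−3).
After buying the subsistence bundle (3, 8), a share 0.5 of the remaining income goes to x: x* = 3 + 0.5·(M − 3p_x − 8p_y)/p_x.
Discretionary income = 183 − 3·1 − 8·2 = 164; x* = 3 + 0.5·164/1 = 85.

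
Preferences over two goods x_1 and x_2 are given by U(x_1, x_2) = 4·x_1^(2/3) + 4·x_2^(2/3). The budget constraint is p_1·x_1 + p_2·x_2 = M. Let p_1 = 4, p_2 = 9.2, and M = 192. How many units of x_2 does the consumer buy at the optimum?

From the CES first-order condition, (x_2/x_1)^(1/3) = p_1/p_2.
Solve for the ratio: x_2/x_1 = [p_1/p_2]^(3).
Substitute x_2 = (x_2/x_1)·x_1 into the budget: x_1* = M/(p_1 + p_2·(x_2/x_1)).
Numerically x_2/x_1 = 0.08219, so x_1* = 192/(4 + 9.2·0.08219) = 40.3688 and x_2* = 0.08219·40.3688 = 3.3179.

x_2* = 3.3179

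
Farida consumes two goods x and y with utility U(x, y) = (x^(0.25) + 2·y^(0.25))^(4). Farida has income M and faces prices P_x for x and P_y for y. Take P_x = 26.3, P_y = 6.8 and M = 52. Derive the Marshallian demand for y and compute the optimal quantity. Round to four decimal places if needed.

MRS = MU_x/MU_y = (1/2)·(y/x)^(0.75). Set equal to P_x/P_y.
Hence y/x = (2·P_x/P_y)^(1/(0.75)), i.e. raised to the 4/3 power.
Substitute y = (y/x)·x into the budget: x* = M/(P_x + P_y·(y/x)).
Numerically y/x = 15.298039, so x* = 52/(26.3 + 6.8·15.298039) = 0.399 and y* = 15.298039·0.399 = 6.1039.

y* = 6.1039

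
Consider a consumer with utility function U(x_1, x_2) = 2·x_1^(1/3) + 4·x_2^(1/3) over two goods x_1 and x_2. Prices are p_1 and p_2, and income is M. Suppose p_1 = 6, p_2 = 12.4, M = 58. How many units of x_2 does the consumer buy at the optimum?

x_2* = 3.1012

MRS = MU_x_1/MU_x_2 = (1/2)·(x_2/x_1)^(2/3). Set equal to p_1/p_2.
Hence x_2/x_1 = (2·p_1/p_2)^(1/(2/3)), i.e. raised to the 1.5 power.
With the ratio pinned down, the budget gives x_1* = M/(p_1 + p_2·(x_2/x_1)) and x_2* = (x_2/x_1)·x_1*.
Numerically x_2/x_1 = 0.952005, so x_1* = 58/(6 + 12.4·0.952005) = 3.2575 and x_2* = 0.952005·3.2575 = 3.1012.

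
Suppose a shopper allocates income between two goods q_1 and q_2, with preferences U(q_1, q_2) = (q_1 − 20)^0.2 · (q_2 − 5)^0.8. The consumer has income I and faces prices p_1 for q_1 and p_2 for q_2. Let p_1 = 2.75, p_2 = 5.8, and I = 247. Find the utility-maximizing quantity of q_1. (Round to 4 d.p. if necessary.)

q_1* = 31.8545

After buying the subsistence bundle (20, 5), a share 0.2 of the remaining income goes to q_1: q_1* = 20 + 0.2·(I − 20p_1 − 5p_2)/p_1.
Discretionary income = 247 − 20·2.75 − 5·5.8 = 163; q_1* = 20 + 0.2·163/2.75 = 31.8545.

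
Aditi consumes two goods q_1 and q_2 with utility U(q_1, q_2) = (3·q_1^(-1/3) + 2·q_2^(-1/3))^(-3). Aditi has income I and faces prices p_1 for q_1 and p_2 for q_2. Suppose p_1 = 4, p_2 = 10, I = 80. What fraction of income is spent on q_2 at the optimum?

MU_q_1 ∝ 3·q_1^(-4/3), MU_q_2 ∝ 2·q_2^(-4/3), so MRS = (3/2)·(q_2/q_1)^(4/3) = p_1/p_2.
Hence q_2/q_1 = ((2/3)·p_1/p_2)^(1/(4/3)), i.e. raised to the 0.75 power.
Substitute q_2 = (q_2/q_1)·q_1 into the budget: q_1* = I/(p_1 + p_2·(q_2/q_1)).
Numerically q_2/q_1 = 0.371088, so q_1* = 80/(4 + 10·0.371088) = 10.375 and q_2* = 0.371088·10.375 = 3.85.
Expenditure on q_2: 10·3.85 = 38.5002; share = 0.4813.

share on q_2 = 0.4813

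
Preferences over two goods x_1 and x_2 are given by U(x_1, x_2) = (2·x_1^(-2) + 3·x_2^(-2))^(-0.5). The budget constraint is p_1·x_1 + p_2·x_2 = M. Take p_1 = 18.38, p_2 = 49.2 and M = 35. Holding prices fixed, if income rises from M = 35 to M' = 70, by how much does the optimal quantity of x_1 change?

Δx_1* = 0.5938

From the CES first-order condition, (2/3)·(x_2/x_1)^(3) = p_1/p_2.
Solve for the ratio: x_2/x_1 = [(3/2)·p_1/p_2]^(1/3).
Substitute x_2 = (x_2/x_1)·x_1 into the budget: x_1* = M/(p_1 + p_2·(x_2/x_1)).
Numerically x_2/x_1 = 0.824437, so x_1* = 35/(18.38 + 49.2·0.824437) = 0.5938.
At M' = 70: x_1* = 1.1876. Change: 1.1876 − 0.5938 = 0.5938.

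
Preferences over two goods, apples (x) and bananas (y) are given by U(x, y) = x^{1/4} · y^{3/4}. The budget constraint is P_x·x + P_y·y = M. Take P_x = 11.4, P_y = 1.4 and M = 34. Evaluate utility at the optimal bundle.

MU_x/MU_y = (0.25·y)/(0.75·x); tangency sets this equal to P_x/P_y.
So 0.25·P_y·y = 0.75·P_x·x; combined with the budget, a share 0.25 of income goes to x.
Demand: x*(P_x,P_y,M) = 0.25·M/P_x and y* = 0.75·M/P_y.
At P_x=11.4, P_y=1.4, M=34: x* = 0.25·34/11.4 = 0.7456, y* = 18.2143.
Utility at the optimum: U(0.7456, 18.2143) = 8.1929.

V = 8.1929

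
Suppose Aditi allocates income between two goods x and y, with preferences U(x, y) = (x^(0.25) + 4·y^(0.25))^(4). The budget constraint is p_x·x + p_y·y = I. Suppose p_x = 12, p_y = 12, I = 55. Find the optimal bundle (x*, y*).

From the CES first-order condition, (1/4)·(y/x)^(0.75) = p_x/p_y.
Solve for the ratio: y/x = [4·p_x/p_y]^(4/3).
With the ratio pinned down, the budget gives x* = I/(p_x + p_y·(y/x)) and y* = (y/x)·x*.
Numerically y/x = 6.349604, so x* = 55/(12 + 12·6.349604) = 0.6236 and y* = 6.349604·0.6236 = 3.9597.

x* = 0.6236, y* = 3.9597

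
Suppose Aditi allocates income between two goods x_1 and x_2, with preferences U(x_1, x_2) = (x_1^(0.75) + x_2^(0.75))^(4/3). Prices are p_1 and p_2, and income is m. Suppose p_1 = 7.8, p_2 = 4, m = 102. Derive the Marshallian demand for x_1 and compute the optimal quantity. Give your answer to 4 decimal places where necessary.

x_1* = 1.554

From the CES first-order condition, (x_2/x_1)^(0.25) = p_1/p_2.
Hence x_2/x_1 = (p_1/p_2)^(1/(0.25)), i.e. raised to the 4 power.
With the ratio pinned down, the budget gives x_1* = m/(p_1 + p_2·(x_2/x_1)) and x_2* = (x_2/x_1)·x_1*.
Numerically x_2/x_1 = 14.459006, so x_1* = 102/(7.8 + 4·14.459006) = 1.554.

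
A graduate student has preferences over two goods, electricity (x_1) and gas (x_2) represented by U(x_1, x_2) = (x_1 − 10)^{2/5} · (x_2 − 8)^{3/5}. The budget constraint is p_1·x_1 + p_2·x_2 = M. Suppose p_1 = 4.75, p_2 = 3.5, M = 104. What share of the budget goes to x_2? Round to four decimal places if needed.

This is Cobb-Douglas in (x_1−10, x_2−8): tangency gives 0.4·p_2·(x_2−8) = 0.6·p_1·(x_1−10).
Substituting into the budget: x_1* = 10 + 0.4·(M − 10·p_1 − 8·p_2)/p_1, and x_2* = 8 + 0.6·(…)/p_2.
Discretionary income = 104 − 10·4.75 − 8·3.5 = 28.5; x_1* = 10 + 0.4·28.5/4.75 = 12.4; x_2* = 8 + 0.6·28.5/3.5 = 12.8857.
Expenditure on x_2: 3.5·12.8857 = 45.1; share = 0.4337.

share on x_2 = 0.4337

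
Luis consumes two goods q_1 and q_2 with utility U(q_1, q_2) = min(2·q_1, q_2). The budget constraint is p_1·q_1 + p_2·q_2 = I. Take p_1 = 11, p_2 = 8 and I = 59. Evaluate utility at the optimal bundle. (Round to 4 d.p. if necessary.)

With perfect complements, no substitution: consume in ratio q_1:q_2 = 1:2.
Budget: p_1·q_1 + p_2·2·q_1 = I, so (p_1 + 2·p_2)·q_1 = I.
Demand: q_1*(p_1,p_2,I) = I/(p_1 + 2·p_2), q_2* = 2·I/(p_1 + 2·p_2).
Here 11 + 2·8 = 27, giving q_1* = 2.1852 and q_2* = 4.3704.
Utility at the optimum: U(2.1852, 4.3704) = 4.3704.

V = 4.3704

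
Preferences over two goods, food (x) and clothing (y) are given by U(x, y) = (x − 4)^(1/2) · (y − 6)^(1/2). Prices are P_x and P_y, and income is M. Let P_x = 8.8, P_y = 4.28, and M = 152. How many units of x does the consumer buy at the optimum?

x* = 9.1773

Let x' = x−4, y' = y−6. MRS = y'/x' = P_x/P_y.
Substituting into the budget: x* = 4 + 0.5·(M − 4·P_x − 6·P_y)/P_x, and y* = 6 + 0.5·(…)/P_y.
Discretionary income = 152 − 4·8.8 − 6·4.28 = 91.12; x* = 4 + 0.5·91.12/8.8 = 9.1773.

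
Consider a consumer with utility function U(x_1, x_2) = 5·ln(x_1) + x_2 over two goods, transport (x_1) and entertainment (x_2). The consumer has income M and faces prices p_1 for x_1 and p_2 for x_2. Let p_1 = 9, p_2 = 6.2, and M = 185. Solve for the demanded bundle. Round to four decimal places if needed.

x_1* = 3.4444, x_2* = 24.8387

MU_x_1 = 5/x_1, MU_x_2 = 1. Tangency: 5/x_1 = p_1/p_2.
So x_1*(p_1,p_2) = 5·p_2/p_1, independent of income; and x_2* = (M − 5·p_2)/p_2.
At the given prices: x_1* = 5·6.2/9 = 3.4444, and x_2* = 24.8387.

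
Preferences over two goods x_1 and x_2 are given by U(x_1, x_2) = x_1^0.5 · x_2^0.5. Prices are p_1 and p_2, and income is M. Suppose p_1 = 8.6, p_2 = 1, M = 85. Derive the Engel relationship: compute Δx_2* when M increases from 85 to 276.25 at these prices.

Δx_2* = 95.625

MU_x_1/MU_x_2 = (0.5·x_2)/(0.5·x_1); tangency sets this equal to p_1/p_2.
So 0.5·p_2·x_2 = 0.5·p_1·x_1; combined with the budget, a share 0.5 of income goes to x_1.
Demand: x_1*(p_1,p_2,M) = 0.5·M/p_1 and x_2* = 0.5·M/p_2.
At p_1=8.6, p_2=1, M=85: x_2* = 0.5·85/1 = 42.5.
At M' = 276.25: x_2* = 138.125. Change: 138.125 − 42.5 = 95.625.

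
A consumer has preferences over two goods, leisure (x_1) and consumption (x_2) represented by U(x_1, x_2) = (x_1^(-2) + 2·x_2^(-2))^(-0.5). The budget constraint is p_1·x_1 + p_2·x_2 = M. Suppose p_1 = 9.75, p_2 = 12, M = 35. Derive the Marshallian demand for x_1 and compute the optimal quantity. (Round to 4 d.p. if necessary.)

x_1* = 1.467

Substitute x_2 = (x_2/x_1)·x_1 into the budget: x_1* = M/(p_1 + p_2·(x_2/x_1)).
Numerically x_2/x_1 = 1.175667, so x_1* = 35/(9.75 + 12·1.175667) = 1.467.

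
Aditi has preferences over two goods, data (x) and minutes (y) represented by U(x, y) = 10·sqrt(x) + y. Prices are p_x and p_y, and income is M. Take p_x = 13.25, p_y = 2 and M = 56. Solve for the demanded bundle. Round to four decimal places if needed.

x* = 0.5696, y* = 24.2264

Utility is quasi-linear in y; the FOC for x is 5/√x = p_x/p_y.
Solve: √x = 5·p_y/p_x, so x*(p_x,p_y) = (5·p_y/p_x)², and y* = (M − p_x·x*)/p_y.
Plugging in: x* = (5·2/13.25)² = 0.5696, y* = 24.2264.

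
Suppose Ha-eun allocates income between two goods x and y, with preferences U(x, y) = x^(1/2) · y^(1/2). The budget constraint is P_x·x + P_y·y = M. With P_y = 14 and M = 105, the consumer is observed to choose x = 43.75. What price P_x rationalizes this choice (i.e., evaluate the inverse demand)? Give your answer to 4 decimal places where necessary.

MU_x/MU_y = (0.5·y)/(0.5·x); tangency sets this equal to P_x/P_y.
Rearranging, P_y·y = P_x·x. Substituting into the budget gives P_x·x·(1 + 1) = M.
Demand: x*(P_x,P_y,M) = 0.5·M/P_x and y* = 0.5·M/P_y.
Set x* = 43.75 in the demand function and solve for P_x: P_x = 1.2.

P_x = 1.2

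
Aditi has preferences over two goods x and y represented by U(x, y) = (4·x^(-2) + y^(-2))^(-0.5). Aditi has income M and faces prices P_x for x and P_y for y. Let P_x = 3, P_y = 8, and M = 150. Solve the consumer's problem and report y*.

y* = 10.2713

From the CES first-order condition, 4·(y/x)^(3) = P_x/P_y.
Solve for the ratio: y/x = [(1/4)·P_x/P_y]^(1/3).
With the ratio pinned down, the budget gives x* = M/(P_x + P_y·(y/x)) and y* = (y/x)·x*.
Numerically y/x = 0.45428, so x* = 150/(3 + 8·0.45428) = 22.61 and y* = 0.45428·22.61 = 10.2713.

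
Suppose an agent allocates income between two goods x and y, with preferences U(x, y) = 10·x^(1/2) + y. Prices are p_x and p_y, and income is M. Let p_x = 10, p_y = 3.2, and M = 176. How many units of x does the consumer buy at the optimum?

MU_x = 5/√x, MU_y = 1. Tangency: 5/√x = p_x/p_y.
Thus x* = (5·p_y/p_x)² — independent of M — with the rest of income spent on y.
Plugging in: x* = (5·3.2/10)² = 2.56.

x* = 2.56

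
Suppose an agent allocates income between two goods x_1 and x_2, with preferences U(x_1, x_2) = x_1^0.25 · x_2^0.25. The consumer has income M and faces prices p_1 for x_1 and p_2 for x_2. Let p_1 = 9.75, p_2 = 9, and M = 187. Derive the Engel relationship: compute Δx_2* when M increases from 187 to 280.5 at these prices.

MU_x_1/MU_x_2 = (0.25·x_2)/(0.25·x_1); tangency sets this equal to p_1/p_2.
Rearranging, p_2·x_2 = p_1·x_1. Substituting into the budget gives p_1·x_1·(1 + 1) = M.
Demand: x_1*(p_1,p_2,M) = 0.5·M/p_1 and x_2* = 0.5·M/p_2.
At p_1=9.75, p_2=9, M=187: x_2* = 0.5·187/9 = 10.3889.
At M' = 280.5: x_2* = 15.5833. Change: 15.5833 − 10.3889 = 5.1944.

Δx_2* = 5.1944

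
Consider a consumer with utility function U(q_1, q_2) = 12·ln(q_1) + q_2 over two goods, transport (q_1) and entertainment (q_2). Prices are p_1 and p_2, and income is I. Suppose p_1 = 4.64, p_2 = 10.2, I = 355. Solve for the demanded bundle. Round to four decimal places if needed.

q_1* = 26.3793, q_2* = 22.8039

MU_q_1 = 12/q_1, MU_q_2 = 1. Tangency: 12/q_1 = p_1/p_2.
So q_1*(p_1,p_2) = 12·p_2/p_1, independent of income; and q_2* = (I − 12·p_2)/p_2.
At the given prices: q_1* = 12·10.2/4.64 = 26.3793, and q_2* = 22.8039.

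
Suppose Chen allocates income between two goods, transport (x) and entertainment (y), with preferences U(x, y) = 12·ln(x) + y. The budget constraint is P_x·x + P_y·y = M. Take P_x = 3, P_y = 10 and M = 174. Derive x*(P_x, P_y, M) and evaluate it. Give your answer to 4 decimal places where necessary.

Set MRS = P_x/P_y: (12/x)/1 = P_x/P_y.
So x*(P_x,P_y) = 12·P_y/P_x, independent of income; and y* = (M − 12·P_y)/P_y.
At the given prices: x* = 12·10/3 = 40.

x* = 40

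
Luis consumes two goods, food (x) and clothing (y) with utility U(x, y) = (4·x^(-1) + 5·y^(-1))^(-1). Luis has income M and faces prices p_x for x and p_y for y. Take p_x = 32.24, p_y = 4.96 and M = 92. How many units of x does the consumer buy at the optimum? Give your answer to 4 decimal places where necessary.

x* = 1.9837

From the CES first-order condition, (4/5)·(y/x)^(2) = p_x/p_y.
Solve for the ratio: y/x = [(5/4)·p_x/p_y]^(0.5).
Substitute y = (y/x)·x into the budget: x* = M/(p_x + p_y·(y/x)).
Numerically y/x = 2.850439, so x* = 92/(32.24 + 4.96·2.850439) = 1.9837.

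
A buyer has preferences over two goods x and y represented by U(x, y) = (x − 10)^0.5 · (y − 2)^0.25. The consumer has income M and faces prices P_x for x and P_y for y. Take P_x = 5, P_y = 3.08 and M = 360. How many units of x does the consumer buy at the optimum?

x* = 50.512

Discretionary income = 360 − 10·5 − 2·3.08 = 303.84; x* = 10 + 2/3·303.84/5 = 50.512.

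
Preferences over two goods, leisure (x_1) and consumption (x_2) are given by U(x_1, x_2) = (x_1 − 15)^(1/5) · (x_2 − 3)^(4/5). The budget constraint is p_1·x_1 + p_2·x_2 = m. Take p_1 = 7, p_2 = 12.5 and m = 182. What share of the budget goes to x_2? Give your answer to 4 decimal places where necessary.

share on x_2 = 0.3797

MRS = (1/4)·(x_2−3)/(x_1−15). Tangency with p_1/p_2 gives x_2−3 = 4·(p_1/p_2)·(x_1−15).
After buying the subsistence bundle (15, 3), a share 0.2 of the remaining income goes to x_1: x_1* = 15 + 0.2·(m − 15p_1 − 3p_2)/p_1.
Discretionary income = 182 − 15·7 − 3·12.5 = 39.5; x_1* = 15 + 0.2·39.5/7 = 16.1286; x_2* = 3 + 0.8·39.5/12.5 = 5.528.
Expenditure on x_2: 12.5·5.528 = 69.1; share = 0.3797.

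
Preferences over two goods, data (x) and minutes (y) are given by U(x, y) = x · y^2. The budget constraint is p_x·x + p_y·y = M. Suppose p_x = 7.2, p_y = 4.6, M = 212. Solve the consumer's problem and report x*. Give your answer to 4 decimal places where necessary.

x* = 9.8148

MU_x/MU_y = (y)/(2·x); tangency sets this equal to p_x/p_y.
So p_y·y = 2·p_x·x; combined with the budget, a share 1/3 of income goes to x.
Demand: x*(p_x,p_y,M) = 1/3·M/p_x and y* = 2/3·M/p_y.
At p_x=7.2, p_y=4.6, M=212: x* = 1/3·212/7.2 = 9.8148.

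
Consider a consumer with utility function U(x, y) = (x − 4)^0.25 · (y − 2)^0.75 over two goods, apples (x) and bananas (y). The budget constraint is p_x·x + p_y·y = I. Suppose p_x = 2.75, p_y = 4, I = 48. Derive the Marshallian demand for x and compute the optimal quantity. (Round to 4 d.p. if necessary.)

x* = 6.6364

This is Cobb-Douglas in (x−4, y−2): tangency gives 0.25·p_y·(y−2) = 0.75·p_x·(x−4).
Substituting into the budget: x* = 4 + 0.25·(I − 4·p_x − 2·p_y)/p_x, and y* = 2 + 0.75·(…)/p_y.
Discretionary income = 48 − 4·2.75 − 2·4 = 29; x* = 4 + 0.25·29/2.75 = 6.6364.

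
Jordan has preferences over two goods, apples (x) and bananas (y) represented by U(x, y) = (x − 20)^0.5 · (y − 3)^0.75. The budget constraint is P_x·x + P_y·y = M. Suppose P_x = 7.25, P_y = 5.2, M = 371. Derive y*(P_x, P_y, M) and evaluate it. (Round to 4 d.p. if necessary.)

MRS = (2/3)·(y−3)/(x−20). Tangency with P_x/P_y gives y−3 = (3/2)·(P_x/P_y)·(x−20).
After buying the subsistence bundle (20, 3), a share 0.4 of the remaining income goes to x: x* = 20 + 0.4·(M − 20P_x − 3P_y)/P_x.
Discretionary income = 371 − 20·7.25 − 3·5.2 = 210.4; y* = 3 + 0.6·210.4/5.2 = 27.2769.

y* = 27.2769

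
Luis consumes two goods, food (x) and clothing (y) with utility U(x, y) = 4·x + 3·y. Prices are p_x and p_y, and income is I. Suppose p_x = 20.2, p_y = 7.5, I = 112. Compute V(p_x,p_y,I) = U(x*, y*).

Perfect substitutes: compare marginal utility per dollar. 4/p_x vs 3/p_y → 0.198 vs 0.4.
y gives more utility per dollar, so spend all income on y: y* = I/p_y, x* = 0.
Numerically: x* = 0, y* = 14.9333.
Utility at the optimum: U(0, 14.9333) = 44.8.

V = 44.8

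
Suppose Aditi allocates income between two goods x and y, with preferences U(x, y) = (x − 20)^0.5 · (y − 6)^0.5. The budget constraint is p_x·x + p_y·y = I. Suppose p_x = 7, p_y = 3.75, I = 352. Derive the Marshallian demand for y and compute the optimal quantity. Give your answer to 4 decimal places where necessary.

y* = 31.2667

Let x' = x−20, y' = y−6. MRS = y'/x' = p_x/p_y.
After buying the subsistence bundle (20, 6), a share 0.5 of the remaining income goes to x: x* = 20 + 0.5·(I − 20p_x − 6p_y)/p_x.
Discretionary income = 352 − 20·7 − 6·3.75 = 189.5; y* = 6 + 0.5·189.5/3.75 = 31.2667.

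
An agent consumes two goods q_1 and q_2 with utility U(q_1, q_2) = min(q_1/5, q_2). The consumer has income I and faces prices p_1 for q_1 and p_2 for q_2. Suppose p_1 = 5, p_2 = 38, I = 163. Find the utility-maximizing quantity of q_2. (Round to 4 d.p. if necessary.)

q_2* = 2.5873

With perfect complements, no substitution: consume in ratio q_1:q_2 = 5:1.
Budget: p_1·q_1 + p_2·(1/5)·q_1 = I, so (5·p_1 + p_2)·q_1 = 5·I.
Demand: q_1*(p_1,p_2,I) = 5·I/(5·p_1 + p_2), q_2* = I/(5·p_1 + p_2).
Here 5·5 + 38 = 63, giving q_2* = 2.5873.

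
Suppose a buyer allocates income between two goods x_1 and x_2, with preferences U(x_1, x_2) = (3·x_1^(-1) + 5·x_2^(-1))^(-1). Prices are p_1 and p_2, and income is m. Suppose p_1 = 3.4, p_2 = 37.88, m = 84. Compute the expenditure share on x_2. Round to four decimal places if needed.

MRS = MU_x_1/MU_x_2 = (3/5)·(x_2/x_1)^(2). Set equal to p_1/p_2.
Solve for the ratio: x_2/x_1 = [(5/3)·p_1/p_2]^(0.5).
Substitute x_2 = (x_2/x_1)·x_1 into the budget: x_1* = m/(p_1 + p_2·(x_2/x_1)).
Numerically x_2/x_1 = 0.386775, so x_1* = 84/(3.4 + 37.88·0.386775) = 4.6535 and x_2* = 0.386775·4.6535 = 1.7998.
Expenditure on x_2: 37.88·1.7998 = 68.1782; share = 0.8116.

share on x_2 = 0.8116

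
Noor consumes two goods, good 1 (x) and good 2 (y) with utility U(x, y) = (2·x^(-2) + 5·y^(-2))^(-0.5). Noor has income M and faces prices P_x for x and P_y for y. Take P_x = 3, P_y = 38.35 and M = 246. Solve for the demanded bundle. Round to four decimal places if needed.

x* = 9.7386, y* = 5.6528

From the CES first-order condition, (2/5)·(y/x)^(3) = P_x/P_y.
Solve for the ratio: y/x = [(5/2)·P_x/P_y]^(1/3).
Substitute y = (y/x)·x into the budget: x* = M/(P_x + P_y·(y/x)).
Numerically y/x = 0.580451, so x* = 246/(3 + 38.35·0.580451) = 9.7386 and y* = 0.580451·9.7386 = 5.6528.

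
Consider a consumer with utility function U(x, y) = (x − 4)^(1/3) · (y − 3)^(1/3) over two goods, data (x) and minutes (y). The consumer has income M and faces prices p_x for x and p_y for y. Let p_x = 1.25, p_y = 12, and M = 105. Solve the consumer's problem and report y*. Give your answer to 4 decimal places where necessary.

This is Cobb-Douglas in (x−4, y−3): tangency gives 1/3·p_y·(y−3) = 1/3·p_x·(x−4).
After buying the subsistence bundle (4, 3), a share 0.5 of the remaining income goes to x: x* = 4 + 0.5·(M − 4p_x − 3p_y)/p_x.
Discretionary income = 105 − 4·1.25 − 3·12 = 64; y* = 3 + 0.5·64/12 = 5.6667.

y* = 5.6667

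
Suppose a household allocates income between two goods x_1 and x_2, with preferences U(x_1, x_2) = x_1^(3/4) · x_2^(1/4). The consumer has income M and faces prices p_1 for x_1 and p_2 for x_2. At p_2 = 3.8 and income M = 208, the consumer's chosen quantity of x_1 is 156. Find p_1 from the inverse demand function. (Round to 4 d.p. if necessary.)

Tangency: MRS = 3·x_2/x_1 = p_1/p_2.
So 0.75·p_2·x_2 = 0.25·p_1·x_1; combined with the budget, a share 0.75 of income goes to x_1.
Demand: x_1*(p_1,p_2,M) = 0.75·M/p_1 and x_2* = 0.25·M/p_2.
Set x_1* = 156 in the demand function and solve for p_1: p_1 = 1.

p_1 = 1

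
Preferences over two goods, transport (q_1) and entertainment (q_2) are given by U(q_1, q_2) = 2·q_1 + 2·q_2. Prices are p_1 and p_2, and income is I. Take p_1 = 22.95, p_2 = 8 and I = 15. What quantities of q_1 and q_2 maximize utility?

q_1* = 0, q_2* = 1.875

q_2 gives more utility per dollar, so spend all income on q_2: q_2* = I/p_2, q_1* = 0.
Numerically: q_1* = 0, q_2* = 1.875.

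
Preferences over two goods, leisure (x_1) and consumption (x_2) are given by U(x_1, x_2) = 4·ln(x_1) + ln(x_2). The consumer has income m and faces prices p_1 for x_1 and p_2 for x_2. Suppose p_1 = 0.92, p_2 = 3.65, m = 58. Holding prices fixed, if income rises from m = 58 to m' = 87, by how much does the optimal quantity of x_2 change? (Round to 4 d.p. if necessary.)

Δx_2* = 1.589

The MRS is 4·x_2/x_1. Set MRS = p_1/p_2.
Rearranging, p_2·x_2 = (1/4)·p_1·x_1. Substituting into the budget gives p_1·x_1·(1 + (1/4)) = m.
Demand: x_1*(p_1,p_2,m) = 0.8·m/p_1 and x_2* = 0.2·m/p_2.
At p_1=0.92, p_2=3.65, m=58: x_2* = 0.2·58/3.65 = 3.1781.
At m' = 87: x_2* = 4.7671. Change: 4.7671 − 3.1781 = 1.589.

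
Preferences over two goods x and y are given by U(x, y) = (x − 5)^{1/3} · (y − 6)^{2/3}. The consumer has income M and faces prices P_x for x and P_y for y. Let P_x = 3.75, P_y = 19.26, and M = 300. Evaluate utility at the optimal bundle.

Let x' = x−5, y' = y−6. MRS = (1/2)·y'/x' = P_x/P_y.
After buying the subsistence bundle (5, 6), a share 1/3 of the remaining income goes to x: x* = 5 + 1/3·(M − 5P_x − 6P_y)/P_x.
Discretionary income = 300 − 5·3.75 − 6·19.26 = 165.69; x* = 5 + 1/3·165.69/3.75 = 19.728; y* = 6 + 2/3·165.69/19.26 = 11.7352.
Utility at the optimum: U(19.728, 11.7352) = 7.8538.

V = 7.8538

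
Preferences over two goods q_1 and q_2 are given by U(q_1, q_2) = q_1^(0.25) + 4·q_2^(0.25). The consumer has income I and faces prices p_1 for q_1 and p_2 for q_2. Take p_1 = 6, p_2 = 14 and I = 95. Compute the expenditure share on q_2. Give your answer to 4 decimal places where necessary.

share on q_2 = 0.8272

MRS = MU_q_1/MU_q_2 = (1/4)·(q_2/q_1)^(0.75). Set equal to p_1/p_2.
Hence q_2/q_1 = (4·p_1/p_2)^(1/(0.75)), i.e. raised to the 4/3 power.
Substitute q_2 = (q_2/q_1)·q_1 into the budget: q_1* = I/(p_1 + p_2·(q_2/q_1)).
Numerically q_2/q_1 = 2.051686, so q_1* = 95/(6 + 14·2.051686) = 2.7359 and q_2* = 2.051686·2.7359 = 5.6132.
Expenditure on q_2: 14·5.6132 = 78.5847; share = 0.8272.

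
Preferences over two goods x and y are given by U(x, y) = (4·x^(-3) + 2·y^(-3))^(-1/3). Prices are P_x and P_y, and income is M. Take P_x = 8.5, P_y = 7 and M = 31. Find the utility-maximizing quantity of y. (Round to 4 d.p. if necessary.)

MU_x ∝ 4·x^(-4), MU_y ∝ 2·y^(-4), so MRS = 2·(y/x)^(4) = P_x/P_y.
Hence y/x = ((1/2)·P_x/P_y)^(1/(4)), i.e. raised to the 0.25 power.
Substitute y = (y/x)·x into the budget: x* = M/(P_x + P_y·(y/x)).
Numerically y/x = 0.88272, so x* = 31/(8.5 + 7·0.88272) = 2.1119 and y* = 0.88272·2.1119 = 1.8642.

y* = 1.8642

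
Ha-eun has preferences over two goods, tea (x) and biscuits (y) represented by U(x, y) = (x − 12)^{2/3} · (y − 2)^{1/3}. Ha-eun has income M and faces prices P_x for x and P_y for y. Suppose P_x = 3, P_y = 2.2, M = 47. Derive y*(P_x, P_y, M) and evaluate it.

Let x' = x−12, y' = y−2. MRS = 2·y'/x' = P_x/P_y.
Substituting into the budget: x* = 12 + 2/3·(M − 12·P_x − 2·P_y)/P_x, and y* = 2 + 1/3·(…)/P_y.
Discretionary income = 47 − 12·3 − 2·2.2 = 6.6; y* = 2 + 1/3·6.6/2.2 = 3.

y* = 3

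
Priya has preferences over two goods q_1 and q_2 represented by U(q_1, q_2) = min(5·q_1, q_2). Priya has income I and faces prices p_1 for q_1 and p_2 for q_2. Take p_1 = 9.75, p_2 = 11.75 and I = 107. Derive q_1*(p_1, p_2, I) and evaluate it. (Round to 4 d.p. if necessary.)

With perfect complements, no substitution: consume in ratio q_1:q_2 = 1:5.
Budget: p_1·q_1 + p_2·5·q_1 = I, so (p_1 + 5·p_2)·q_1 = I.
Demand: q_1*(p_1,p_2,I) = I/(p_1 + 5·p_2), q_2* = 5·I/(p_1 + 5·p_2).
Here 9.75 + 5·11.75 = 68.5, giving q_1* = 1.562.

q_1* = 1.562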